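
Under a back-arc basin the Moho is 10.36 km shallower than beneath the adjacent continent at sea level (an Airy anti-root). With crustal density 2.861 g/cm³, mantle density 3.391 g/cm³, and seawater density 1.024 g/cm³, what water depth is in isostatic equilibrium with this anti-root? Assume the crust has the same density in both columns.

Replacing a thickness d of crust by seawater at the top must be balanced by replacing crust with mantle at the base: d (ρ_c − ρ_w) = a (ρ_m − ρ_c).
d = a (ρ_m − ρ_c)/(ρ_c − ρ_w) = 10.36 km × 0.53/1.837 = 2.99 km.

2.99 km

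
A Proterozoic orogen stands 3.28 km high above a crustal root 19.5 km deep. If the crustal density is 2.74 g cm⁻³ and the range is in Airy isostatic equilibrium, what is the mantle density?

Airy balance: ρ_c h = (ρ_m − ρ_c) r → ρ_m = ρ_c (1 + h/r).
ρ_m = 2.74 × (1 + 3.28 km/19.5 km) = 3.2 g cm⁻³.

3.2 g cm⁻³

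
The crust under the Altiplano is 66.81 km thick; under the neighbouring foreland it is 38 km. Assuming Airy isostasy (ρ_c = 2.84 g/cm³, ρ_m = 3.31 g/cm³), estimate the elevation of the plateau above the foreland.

Excess crust Δ = 66.81 km − 38 km = 28.81 km, split between elevation h and root r with h + r = Δ.
Airy balance ρ_c h = (ρ_m − ρ_c) r gives r = h ρ_c/(ρ_m − ρ_c), so h (1 + ρ_c/(ρ_m − ρ_c)) = Δ, i.e. h = Δ (ρ_m − ρ_c)/ρ_m.
h = 28.81 km × 0.47/3.31 = 4.09 km.

4.09 km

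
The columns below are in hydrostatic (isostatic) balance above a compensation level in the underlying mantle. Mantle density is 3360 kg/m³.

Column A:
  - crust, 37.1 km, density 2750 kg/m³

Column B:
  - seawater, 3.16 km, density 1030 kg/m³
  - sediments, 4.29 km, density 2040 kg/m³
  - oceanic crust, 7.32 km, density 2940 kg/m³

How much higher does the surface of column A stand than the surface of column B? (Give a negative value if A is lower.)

For any compensation level in the mantle, the mantle terms cancel and isostasy reduces to e = (Σt_A − Σt_B) − (Σ(ρt)_A − Σ(ρt)_B) / ρ_m.
Σt_A = 37.1 km; Σt_B = 14.77 km; Σ(ρt)_A = 102025; Σ(ρt)_B = 33527.2 (in km·kg/m³).
e = (37.1 − 14.77) − (102025 − 33527.2) / 3360 = 1.94 km.

1.94 km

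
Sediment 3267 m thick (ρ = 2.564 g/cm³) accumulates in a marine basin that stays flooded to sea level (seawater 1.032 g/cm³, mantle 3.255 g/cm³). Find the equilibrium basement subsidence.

Submarine loading: the sediment displaces seawater, and the subsidence is in turn flooded, so s (ρ_m − ρ_w) = t (ρ_sed − ρ_w).
s = 3267 m × (2.564 − 1.032) / (3.255 − 1.032) = 2250 m.

2250 m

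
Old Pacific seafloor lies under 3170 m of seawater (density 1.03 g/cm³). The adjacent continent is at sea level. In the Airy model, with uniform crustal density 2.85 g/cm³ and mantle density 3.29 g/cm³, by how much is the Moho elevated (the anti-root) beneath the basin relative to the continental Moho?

13100 m

By Archimedes' principle applied to the lithosphere: replacing crust with seawater at the top is compensated by replacing crust with mantle at the base: d (ρ_c − ρ_w) = a (ρ_m − ρ_c).
a = d (ρ_c − ρ_w)/(ρ_m − ρ_c) = 3170 m × 1.82/0.44 = 13100 m.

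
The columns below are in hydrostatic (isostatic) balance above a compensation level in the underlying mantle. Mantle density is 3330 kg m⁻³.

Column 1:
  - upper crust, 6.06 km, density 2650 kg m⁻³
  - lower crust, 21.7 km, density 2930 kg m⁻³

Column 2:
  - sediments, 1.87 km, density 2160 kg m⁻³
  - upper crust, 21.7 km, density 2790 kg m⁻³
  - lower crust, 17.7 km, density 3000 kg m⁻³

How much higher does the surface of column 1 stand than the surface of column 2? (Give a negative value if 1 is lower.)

For any compensation level in the mantle, the mantle terms cancel and isostasy reduces to e = (Σt_1 − Σt_2) − (Σ(ρt)_1 − Σ(ρt)_2) / ρ_m.
Σt_1 = 27.76 km; Σt_2 = 41.27 km; Σ(ρt)_1 = 79640; Σ(ρt)_2 = 117682.2 (in km·kg m⁻³).
e = (27.76 − 41.27) − (79640 − 117682.2) / 3330 = −2.09 km.

−2.09 km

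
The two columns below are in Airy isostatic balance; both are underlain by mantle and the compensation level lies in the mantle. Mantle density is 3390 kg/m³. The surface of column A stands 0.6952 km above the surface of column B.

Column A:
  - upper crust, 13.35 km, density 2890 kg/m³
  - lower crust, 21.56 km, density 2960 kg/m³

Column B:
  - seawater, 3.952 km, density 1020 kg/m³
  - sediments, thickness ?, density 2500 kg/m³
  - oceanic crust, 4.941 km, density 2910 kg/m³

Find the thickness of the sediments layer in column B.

Take the compensation level at the base of the deeper column (depth z_c below the surface of column A) and equate Σ ρ_i t_i down to z_c; mantle fills any gap and the z_c terms cancel.
Column A: 13.35×2890 + 21.56×2960 + (z_c − 34.91)×3390
Column B: 0.6952×0 + 3.952×1020 + x×2500 + 4.941×2910 + (z_c − 0.6952 − 8.893 − x)×3390
The z_c×3390 term appears on both sides and cancels. Collect the known terms of each column as K = Σ(ρt)_known − 3390 × (depth of known layers): K_A = 102399.1 − 3390×34.91 = −15945.8; K_B = 18409.35 − 3390×(0.6952 + 8.893) = −14094.648.
Balance: K_A = K_B − x×(3390 − 2500), so x = (K_B − K_A)/(3390 − 2500) = 1851.15/890 = 2.08 km.

2.08 km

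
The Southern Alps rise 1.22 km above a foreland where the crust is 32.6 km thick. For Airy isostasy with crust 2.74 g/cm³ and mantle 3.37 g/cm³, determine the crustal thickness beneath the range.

Root depth r = h ρ_c / (ρ_m − ρ_c) = 1.22 km × 2.74 / 0.63 = 5.306 km.
Total thickness = T + h + r = 32.6 km + 1.22 km + 5.306 km = 39.1 km.

39.1 km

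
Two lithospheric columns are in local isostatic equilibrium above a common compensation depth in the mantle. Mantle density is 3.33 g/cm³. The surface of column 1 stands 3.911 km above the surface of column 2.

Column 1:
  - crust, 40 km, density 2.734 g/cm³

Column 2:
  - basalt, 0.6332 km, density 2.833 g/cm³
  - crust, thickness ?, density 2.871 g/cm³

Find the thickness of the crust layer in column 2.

22.9 km

Take the compensation level at the base of the deeper column (depth z_c below the surface of column 1) and equate Σ ρ_i t_i down to z_c; mantle fills any gap and the z_c terms cancel.
Column 1: 40×2.734 + (z_c − 40)×3.33
Column 2: 3.911×0 + 0.6332×2.833 + x×2.871 + (z_c − 3.911 − 0.6332 − x)×3.33
The z_c×3.33 term appears on both sides and cancels. Collect the known terms of each column as K = Σ(ρt)_known − 3.33 × (depth of known layers): K_1 = 109.36 − 3.33×40 = −23.84; K_2 = 1.7938556 − 3.33×(3.911 + 0.6332) = −13.3383304.
Balance: K_1 = K_2 − x×(3.33 − 2.871), so x = (K_2 − K_1)/(3.33 − 2.871) = 10.5017/0.459 = 22.9 km.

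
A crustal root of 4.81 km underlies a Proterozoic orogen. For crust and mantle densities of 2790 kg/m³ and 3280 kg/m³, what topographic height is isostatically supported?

0.845 km

Isostatic balance requires: ρ_c h = (ρ_m − ρ_c) r.
h = r (ρ_m − ρ_c) / ρ_c = 4.81 km × (3280 − 2790) / 2790 = 0.845 km.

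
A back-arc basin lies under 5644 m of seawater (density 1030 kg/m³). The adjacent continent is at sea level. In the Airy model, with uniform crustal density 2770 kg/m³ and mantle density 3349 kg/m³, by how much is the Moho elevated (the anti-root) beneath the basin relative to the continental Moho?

Isostatic balance requires: replacing crust with seawater at the top is compensated by replacing crust with mantle at the base: d (ρ_c − ρ_w) = a (ρ_m − ρ_c).
a = d (ρ_c − ρ_w)/(ρ_m − ρ_c) = 5644 m × 1740/579 = 17000 m.

17000 m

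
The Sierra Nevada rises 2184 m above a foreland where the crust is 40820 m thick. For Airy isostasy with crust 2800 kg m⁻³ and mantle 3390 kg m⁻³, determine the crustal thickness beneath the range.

Root depth r = h ρ_c / (ρ_m − ρ_c) = 2184 m × 2800 / 590 = 10360 m.
Total thickness = T + h + r = 40820 m + 2184 m + 10360 m = 53400 m.

53400 m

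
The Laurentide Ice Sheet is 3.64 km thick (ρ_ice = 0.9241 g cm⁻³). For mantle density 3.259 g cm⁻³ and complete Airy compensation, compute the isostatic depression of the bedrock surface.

In Airy isostatic equilibrium: the ice load ρ_ice t is balanced by mantle displaced below, ρ_m s.
s = t ρ_ice / ρ_m = 3.64 km × 0.9241/3.259 = 1.03 km.

1.03 km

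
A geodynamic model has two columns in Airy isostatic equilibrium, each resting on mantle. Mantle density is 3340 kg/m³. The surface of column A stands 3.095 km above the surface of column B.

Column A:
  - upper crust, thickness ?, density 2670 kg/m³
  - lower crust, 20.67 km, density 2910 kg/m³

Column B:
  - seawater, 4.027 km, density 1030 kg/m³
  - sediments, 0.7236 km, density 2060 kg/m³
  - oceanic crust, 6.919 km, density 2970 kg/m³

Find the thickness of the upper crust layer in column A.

Take the compensation level at the base of the deeper column (depth z_c below the surface of column A) and equate Σ ρ_i t_i down to z_c; mantle fills any gap and the z_c terms cancel.
Column A: x×2670 + 20.67×2910 + (z_c − 20.67 − x)×3340
Column B: 3.095×0 + 4.027×1030 + 0.7236×2060 + 6.919×2970 + (z_c − 3.095 − 11.6696)×3340
The z_c×3340 term appears on both sides and cancels. Collect the known terms of each column as K = Σ(ρt)_known − 3340 × (depth of known layers): K_A = 60149.7 − 3340×20.67 = −8888.1; K_B = 26187.856 − 3340×(3.095 + 11.6696) = −23125.908.
Balance: K_A − x×(3340 − 2670) = K_B, so x = (K_A − K_B)/(3340 − 2670) = 14237.8/670 = 21.3 km.

21.3 km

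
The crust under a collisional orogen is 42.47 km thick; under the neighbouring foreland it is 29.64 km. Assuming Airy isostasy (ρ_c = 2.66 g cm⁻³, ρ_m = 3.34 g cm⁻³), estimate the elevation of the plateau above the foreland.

Excess crust Δ = 42.47 km − 29.64 km = 12.83 km, split between elevation h and root r with h + r = Δ.
Airy balance ρ_c h = (ρ_m − ρ_c) r gives r = h ρ_c/(ρ_m − ρ_c), so h (1 + ρ_c/(ρ_m − ρ_c)) = Δ, i.e. h = Δ (ρ_m − ρ_c)/ρ_m.
h = 12.83 km × 0.68/3.34 = 2.61 km.

2.61 km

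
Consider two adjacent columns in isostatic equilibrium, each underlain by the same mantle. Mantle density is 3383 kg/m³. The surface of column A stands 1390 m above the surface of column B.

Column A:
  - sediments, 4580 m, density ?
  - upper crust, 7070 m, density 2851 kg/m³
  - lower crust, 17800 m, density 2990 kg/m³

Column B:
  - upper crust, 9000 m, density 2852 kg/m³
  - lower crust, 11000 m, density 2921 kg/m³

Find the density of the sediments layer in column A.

2550 kg/m³

Take the compensation level at the base of the deeper column (depth z_c below the surface of column A) and equate Σ ρ_i t_i down to z_c; mantle fills any gap and the z_c terms cancel.
Column A: 4580×ρ + 7070×2851 + 17800×2990 + (z_c − 29450)×3383
Column B: 1390×0 + 9000×2852 + 11000×2921 + (z_c − 1390 − 20000)×3383
The z_c×3383 term appears on both sides and cancels. Collect the known terms of each column as K = Σ(ρt)_known − 3383 × (depth of known layers): K_A = 73378570 − 3383×29450 = −26250780; K_B = 57799000 − 3383×(1390 + 20000) = −14563370.
Balance: K_A + 4580×ρ = K_B, so ρ = (K_B − K_A)/4580 = 11687400/4580 = 2550 kg/m³.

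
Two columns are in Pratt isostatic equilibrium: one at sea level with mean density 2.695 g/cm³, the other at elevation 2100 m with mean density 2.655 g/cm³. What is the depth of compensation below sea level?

ρ_ref D = ρ (D + h) → D (ρ_ref − ρ) = ρ h.
D = ρ h/(ρ_ref − ρ) = 2.655 × 2100 m/(2.695 − 2.655) = 139000 m.

139000 m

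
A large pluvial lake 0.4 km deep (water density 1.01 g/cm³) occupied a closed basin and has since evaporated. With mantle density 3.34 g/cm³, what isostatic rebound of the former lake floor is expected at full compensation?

u = d ρ_w/ρ_m = 0.4 km × 1.01/3.34 = 0.121 km.

0.121 km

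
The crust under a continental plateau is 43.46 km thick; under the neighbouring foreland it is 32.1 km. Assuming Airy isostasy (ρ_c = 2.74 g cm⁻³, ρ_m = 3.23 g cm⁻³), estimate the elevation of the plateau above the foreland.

1.72 km

Excess crust Δ = 43.46 km − 32.1 km = 11.36 km, split between elevation h and root r with h + r = Δ.
Airy balance ρ_c h = (ρ_m − ρ_c) r gives r = h ρ_c/(ρ_m − ρ_c), so h (1 + ρ_c/(ρ_m − ρ_c)) = Δ, i.e. h = Δ (ρ_m − ρ_c)/ρ_m.
h = 11.36 km × 0.49/3.23 = 1.72 km.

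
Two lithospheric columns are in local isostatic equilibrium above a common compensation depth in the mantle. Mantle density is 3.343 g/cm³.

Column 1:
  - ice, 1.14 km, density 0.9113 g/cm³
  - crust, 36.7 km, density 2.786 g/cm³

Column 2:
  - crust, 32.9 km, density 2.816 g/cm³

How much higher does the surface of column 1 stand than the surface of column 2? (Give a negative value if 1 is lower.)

1.76 km

For any compensation level in the mantle, the mantle terms cancel and isostasy reduces to e = (Σt_1 − Σt_2) − (Σ(ρt)_1 − Σ(ρt)_2) / ρ_m.
Σt_1 = 37.84 km; Σt_2 = 32.9 km; Σ(ρt)_1 = 103.285082; Σ(ρt)_2 = 92.6464 (in km·g/cm³).
e = (37.84 − 32.9) − (103.285082 − 92.6464) / 3.343 = 1.76 km.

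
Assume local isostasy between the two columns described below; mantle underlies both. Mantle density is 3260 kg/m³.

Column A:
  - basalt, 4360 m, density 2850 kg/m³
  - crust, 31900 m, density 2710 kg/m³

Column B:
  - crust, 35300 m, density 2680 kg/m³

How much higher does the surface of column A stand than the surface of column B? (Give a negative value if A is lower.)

For any compensation level in the mantle, the mantle terms cancel and isostasy reduces to e = (Σt_A − Σt_B) − (Σ(ρt)_A − Σ(ρt)_B) / ρ_m.
Σt_A = 36260 m; Σt_B = 35300 m; Σ(ρt)_A = 98875000; Σ(ρt)_B = 94604000 (in m·kg/m³).
e = (36260 − 35300) − (98875000 − 94604000) / 3260 = −350 m.

−350 m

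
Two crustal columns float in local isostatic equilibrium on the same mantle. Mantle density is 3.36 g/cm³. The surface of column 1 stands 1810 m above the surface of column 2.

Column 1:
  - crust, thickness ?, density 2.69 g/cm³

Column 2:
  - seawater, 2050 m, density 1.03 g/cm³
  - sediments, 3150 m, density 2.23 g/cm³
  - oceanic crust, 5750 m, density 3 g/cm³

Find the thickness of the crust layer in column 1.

24600 m

Take the compensation level at the base of the deeper column (depth z_c below the surface of column 1) and equate Σ ρ_i t_i down to z_c; mantle fills any gap and the z_c terms cancel.
Column 1: x×2.69 + (z_c − 0 − x)×3.36
Column 2: 1810×0 + 2050×1.03 + 3150×2.23 + 5750×3 + (z_c − 1810 − 10950)×3.36
The z_c×3.36 term appears on both sides and cancels. Collect the known terms of each column as K = Σ(ρt)_known − 3.36 × (depth of known layers): K_1 = 0 − 3.36×0 = 0; K_2 = 26386 − 3.36×(1810 + 10950) = −16487.6.
Balance: K_1 − x×(3.36 − 2.69) = K_2, so x = (K_1 − K_2)/(3.36 − 2.69) = 16487.6/0.67 = 24600 m.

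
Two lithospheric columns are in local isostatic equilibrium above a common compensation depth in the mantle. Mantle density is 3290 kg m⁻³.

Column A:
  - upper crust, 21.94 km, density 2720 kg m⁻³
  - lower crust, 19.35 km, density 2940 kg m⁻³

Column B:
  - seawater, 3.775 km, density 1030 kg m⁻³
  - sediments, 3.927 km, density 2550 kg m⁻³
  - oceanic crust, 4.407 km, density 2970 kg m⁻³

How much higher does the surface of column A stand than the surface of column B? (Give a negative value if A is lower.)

For any compensation level in the mantle, the mantle terms cancel and isostasy reduces to e = (Σt_A − Σt_B) − (Σ(ρt)_A − Σ(ρt)_B) / ρ_m.
Σt_A = 41.29 km; Σt_B = 12.109 km; Σ(ρt)_A = 116565.8; Σ(ρt)_B = 26990.89 (in km·kg m⁻³).
e = (41.29 − 12.109) − (116565.8 − 26990.89) / 3290 = 1.95 km.

1.95 km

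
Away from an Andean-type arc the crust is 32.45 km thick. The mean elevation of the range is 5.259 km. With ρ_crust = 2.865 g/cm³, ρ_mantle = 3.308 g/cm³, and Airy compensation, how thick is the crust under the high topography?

71.7 km

Root depth r = h ρ_c / (ρ_m − ρ_c) = 5.259 km × 2.865 / 0.443 = 34.01 km.
Total thickness = T + h + r = 32.45 km + 5.259 km + 34.01 km = 71.7 km.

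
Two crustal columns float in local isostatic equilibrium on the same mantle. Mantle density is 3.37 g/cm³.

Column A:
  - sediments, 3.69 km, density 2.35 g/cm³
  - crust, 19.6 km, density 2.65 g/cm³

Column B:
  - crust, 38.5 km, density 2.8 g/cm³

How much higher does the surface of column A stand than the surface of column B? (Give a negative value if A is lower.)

−1.21 km

For any compensation level in the mantle, the mantle terms cancel and isostasy reduces to e = (Σt_A − Σt_B) − (Σ(ρt)_A − Σ(ρt)_B) / ρ_m.
Σt_A = 23.29 km; Σt_B = 38.5 km; Σ(ρt)_A = 60.6115; Σ(ρt)_B = 107.8 (in km·g/cm³).
e = (23.29 − 38.5) − (60.6115 − 107.8) / 3.37 = −1.21 km.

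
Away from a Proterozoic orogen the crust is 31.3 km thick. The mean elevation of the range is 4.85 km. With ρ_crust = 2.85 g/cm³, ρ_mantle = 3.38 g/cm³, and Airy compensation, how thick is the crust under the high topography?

62.2 km

Root depth r = h ρ_c / (ρ_m − ρ_c) = 4.85 km × 2.85 / 0.53 = 26.08 km.
Total thickness = T + h + r = 31.3 km + 4.85 km + 26.08 km = 62.2 km.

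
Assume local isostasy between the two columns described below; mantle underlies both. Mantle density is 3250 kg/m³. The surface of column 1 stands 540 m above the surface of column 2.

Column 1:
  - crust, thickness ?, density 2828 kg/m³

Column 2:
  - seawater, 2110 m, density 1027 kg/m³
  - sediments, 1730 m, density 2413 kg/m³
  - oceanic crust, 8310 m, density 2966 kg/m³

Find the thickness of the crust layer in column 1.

Take the compensation level at the base of the deeper column (depth z_c below the surface of column 1) and equate Σ ρ_i t_i down to z_c; mantle fills any gap and the z_c terms cancel.
Column 1: x×2828 + (z_c − 0 − x)×3250
Column 2: 540×0 + 2110×1027 + 1730×2413 + 8310×2966 + (z_c − 540 − 12150)×3250
The z_c×3250 term appears on both sides and cancels. Collect the known terms of each column as K = Σ(ρt)_known − 3250 × (depth of known layers): K_1 = 0 − 3250×0 = 0; K_2 = 30988920 − 3250×(540 + 12150) = −10253580.
Balance: K_1 − x×(3250 − 2828) = K_2, so x = (K_1 − K_2)/(3250 − 2828) = 10253600/422 = 24300 m.

24300 m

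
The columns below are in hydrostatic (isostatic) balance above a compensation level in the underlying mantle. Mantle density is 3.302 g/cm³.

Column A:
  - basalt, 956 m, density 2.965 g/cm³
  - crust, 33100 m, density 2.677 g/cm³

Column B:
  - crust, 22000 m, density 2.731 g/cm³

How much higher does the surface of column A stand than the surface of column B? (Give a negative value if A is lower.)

2560 m

For any compensation level in the mantle, the mantle terms cancel and isostasy reduces to e = (Σt_A − Σt_B) − (Σ(ρt)_A − Σ(ρt)_B) / ρ_m.
Σt_A = 34056 m; Σt_B = 22000 m; Σ(ρt)_A = 91443.24; Σ(ρt)_B = 60082 (in m·g/cm³).
e = (34056 − 22000) − (91443.24 − 60082) / 3.302 = 2560 m.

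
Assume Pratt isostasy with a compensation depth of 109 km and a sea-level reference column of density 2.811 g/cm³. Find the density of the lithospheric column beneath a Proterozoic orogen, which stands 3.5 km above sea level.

Pratt balance: ρ_ref D = ρ (D + h).
ρ = ρ_ref D/(D + h) = 2.811 × 109 km/(109 km + 3.5 km) = 2.72 g/cm³.

2.72 g/cm³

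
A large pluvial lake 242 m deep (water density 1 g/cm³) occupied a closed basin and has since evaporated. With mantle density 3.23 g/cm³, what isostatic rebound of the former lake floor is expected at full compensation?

74.9 m

u = d ρ_w/ρ_m = 242 m × 1/3.23 = 74.9 m.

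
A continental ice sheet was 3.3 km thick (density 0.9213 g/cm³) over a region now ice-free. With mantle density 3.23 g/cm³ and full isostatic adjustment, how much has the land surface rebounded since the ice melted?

0.941 km

Removing the load lets mantle flow back in; uplift u satisfies ρ_ice t = ρ_m u.
u = t ρ_ice/ρ_m = 3.3 km × 0.9213/3.23 = 0.941 km.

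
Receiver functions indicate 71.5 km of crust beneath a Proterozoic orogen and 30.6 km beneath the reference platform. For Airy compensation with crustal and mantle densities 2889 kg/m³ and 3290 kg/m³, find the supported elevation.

Excess crust Δ = 71.5 km − 30.6 km = 40.9 km, split between elevation h and root r with h + r = Δ.
Airy balance ρ_c h = (ρ_m − ρ_c) r gives r = h ρ_c/(ρ_m − ρ_c), so h (1 + ρ_c/(ρ_m − ρ_c)) = Δ, i.e. h = Δ (ρ_m − ρ_c)/ρ_m.
h = 40.9 km × 401/3290 = 4.99 km.

4.99 km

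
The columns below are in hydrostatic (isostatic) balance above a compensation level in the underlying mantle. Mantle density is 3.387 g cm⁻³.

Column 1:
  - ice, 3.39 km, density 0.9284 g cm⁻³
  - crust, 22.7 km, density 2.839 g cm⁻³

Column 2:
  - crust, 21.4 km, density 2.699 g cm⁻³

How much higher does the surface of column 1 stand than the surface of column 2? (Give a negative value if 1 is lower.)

1.79 km

For any compensation level in the mantle, the mantle terms cancel and isostasy reduces to e = (Σt_1 − Σt_2) − (Σ(ρt)_1 − Σ(ρt)_2) / ρ_m.
Σt_1 = 26.09 km; Σt_2 = 21.4 km; Σ(ρt)_1 = 67.592576; Σ(ρt)_2 = 57.7586 (in km·g cm⁻³).
e = (26.09 − 21.4) − (67.592576 − 57.7586) / 3.387 = 1.79 km.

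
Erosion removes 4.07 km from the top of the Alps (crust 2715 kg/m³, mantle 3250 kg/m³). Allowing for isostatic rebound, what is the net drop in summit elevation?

Rebound u = e ρ_c/ρ_m = 4.07 km × 2715/3250 = 3.4 km.
Net surface drop = e − u = 4.07 km − 3.4 km = e (ρ_m − ρ_c)/ρ_m = 0.67 km.

0.67 km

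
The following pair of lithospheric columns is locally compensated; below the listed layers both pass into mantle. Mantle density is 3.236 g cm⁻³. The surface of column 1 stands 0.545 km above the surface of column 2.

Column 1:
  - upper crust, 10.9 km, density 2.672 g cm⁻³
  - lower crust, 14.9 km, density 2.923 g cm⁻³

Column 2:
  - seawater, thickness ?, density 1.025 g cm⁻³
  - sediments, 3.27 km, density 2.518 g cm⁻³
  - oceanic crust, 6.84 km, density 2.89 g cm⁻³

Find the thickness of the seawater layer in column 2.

1.96 km

Take the compensation level at the base of the deeper column (depth z_c below the surface of column 1) and equate Σ ρ_i t_i down to z_c; mantle fills any gap and the z_c terms cancel.
Column 1: 10.9×2.672 + 14.9×2.923 + (z_c − 25.8)×3.236
Column 2: 0.545×0 + x×1.025 + 3.27×2.518 + 6.84×2.89 + (z_c − 0.545 − 10.11 − x)×3.236
The z_c×3.236 term appears on both sides and cancels. Collect the known terms of each column as K = Σ(ρt)_known − 3.236 × (depth of known layers): K_1 = 72.6775 − 3.236×25.8 = −10.8113; K_2 = 28.00146 − 3.236×(0.545 + 10.11) = −6.47812.
Balance: K_1 = K_2 − x×(3.236 − 1.025), so x = (K_2 − K_1)/(3.236 − 1.025) = 4.33318/2.211 = 1.96 km.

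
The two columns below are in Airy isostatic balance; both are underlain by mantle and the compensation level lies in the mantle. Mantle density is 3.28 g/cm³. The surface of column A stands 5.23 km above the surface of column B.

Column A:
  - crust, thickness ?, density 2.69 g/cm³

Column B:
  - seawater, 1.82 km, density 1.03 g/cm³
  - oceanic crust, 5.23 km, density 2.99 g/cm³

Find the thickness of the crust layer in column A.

Take the compensation level at the base of the deeper column (depth z_c below the surface of column A) and equate Σ ρ_i t_i down to z_c; mantle fills any gap and the z_c terms cancel.
Column A: x×2.69 + (z_c − 0 − x)×3.28
Column B: 5.23×0 + 1.82×1.03 + 5.23×2.99 + (z_c − 5.23 − 7.05)×3.28
The z_c×3.28 term appears on both sides and cancels. Collect the known terms of each column as K = Σ(ρt)_known − 3.28 × (depth of known layers): K_A = 0 − 3.28×0 = 0; K_B = 17.5123 − 3.28×(5.23 + 7.05) = −22.7661.
Balance: K_A − x×(3.28 − 2.69) = K_B, so x = (K_A − K_B)/(3.28 − 2.69) = 22.7661/0.59 = 38.6 km.

38.6 km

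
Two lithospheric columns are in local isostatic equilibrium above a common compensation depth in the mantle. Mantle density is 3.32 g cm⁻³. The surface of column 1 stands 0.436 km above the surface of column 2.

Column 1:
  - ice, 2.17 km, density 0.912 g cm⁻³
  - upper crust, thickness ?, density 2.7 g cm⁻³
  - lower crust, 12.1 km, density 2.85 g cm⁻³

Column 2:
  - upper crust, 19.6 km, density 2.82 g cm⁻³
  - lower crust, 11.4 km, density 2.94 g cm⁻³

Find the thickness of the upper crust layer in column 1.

7.53 km

Take the compensation level at the base of the deeper column (depth z_c below the surface of column 1) and equate Σ ρ_i t_i down to z_c; mantle fills any gap and the z_c terms cancel.
Column 1: 2.17×0.912 + x×2.7 + 12.1×2.85 + (z_c − 14.27 − x)×3.32
Column 2: 0.436×0 + 19.6×2.82 + 11.4×2.94 + (z_c − 0.436 − 31)×3.32
The z_c×3.32 term appears on both sides and cancels. Collect the known terms of each column as K = Σ(ρt)_known − 3.32 × (depth of known layers): K_1 = 36.46404 − 3.32×14.27 = −10.91236; K_2 = 88.788 − 3.32×(0.436 + 31) = −15.57952.
Balance: K_1 − x×(3.32 − 2.7) = K_2, so x = (K_1 − K_2)/(3.32 − 2.7) = 4.66716/0.62 = 7.53 km.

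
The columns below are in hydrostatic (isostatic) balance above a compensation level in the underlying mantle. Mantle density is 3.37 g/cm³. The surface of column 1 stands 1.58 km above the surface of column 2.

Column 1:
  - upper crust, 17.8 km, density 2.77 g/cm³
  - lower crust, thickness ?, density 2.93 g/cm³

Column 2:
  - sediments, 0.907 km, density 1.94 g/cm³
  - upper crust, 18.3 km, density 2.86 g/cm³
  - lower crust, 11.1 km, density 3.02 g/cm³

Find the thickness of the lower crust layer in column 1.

20.8 km

Take the compensation level at the base of the deeper column (depth z_c below the surface of column 1) and equate Σ ρ_i t_i down to z_c; mantle fills any gap and the z_c terms cancel.
Column 1: 17.8×2.77 + x×2.93 + (z_c − 17.8 − x)×3.37
Column 2: 1.58×0 + 0.907×1.94 + 18.3×2.86 + 11.1×3.02 + (z_c − 1.58 − 30.307)×3.37
The z_c×3.37 term appears on both sides and cancels. Collect the known terms of each column as K = Σ(ρt)_known − 3.37 × (depth of known layers): K_1 = 49.306 − 3.37×17.8 = −10.68; K_2 = 87.61958 − 3.37×(1.58 + 30.307) = −19.83961.
Balance: K_1 − x×(3.37 − 2.93) = K_2, so x = (K_1 − K_2)/(3.37 − 2.93) = 9.15961/0.44 = 20.8 km.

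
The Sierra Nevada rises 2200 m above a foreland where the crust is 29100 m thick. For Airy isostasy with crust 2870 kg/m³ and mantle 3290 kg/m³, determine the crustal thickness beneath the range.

46300 m

Root depth r = h ρ_c / (ρ_m − ρ_c) = 2200 m × 2870 / 420 = 15030 m.
Total thickness = T + h + r = 29100 m + 2200 m + 15030 m = 46300 m.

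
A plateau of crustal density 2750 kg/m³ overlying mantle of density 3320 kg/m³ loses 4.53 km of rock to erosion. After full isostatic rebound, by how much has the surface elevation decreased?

0.778 km

Rebound u = e ρ_c/ρ_m = 4.53 km × 2750/3320 = 3.752 km.
Net surface drop = e − u = 4.53 km − 3.752 km = e (ρ_m − ρ_c)/ρ_m = 0.778 km.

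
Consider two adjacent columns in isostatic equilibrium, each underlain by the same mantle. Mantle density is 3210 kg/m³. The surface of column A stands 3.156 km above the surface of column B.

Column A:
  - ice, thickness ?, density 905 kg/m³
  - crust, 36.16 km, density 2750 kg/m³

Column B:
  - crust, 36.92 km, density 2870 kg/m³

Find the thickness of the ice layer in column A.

2.62 km

Take the compensation level at the base of the deeper column (depth z_c below the surface of column A) and equate Σ ρ_i t_i down to z_c; mantle fills any gap and the z_c terms cancel.
Column A: x×905 + 36.16×2750 + (z_c − 36.16 − x)×3210
Column B: 3.156×0 + 36.92×2870 + (z_c − 3.156 − 36.92)×3210
The z_c×3210 term appears on both sides and cancels. Collect the known terms of each column as K = Σ(ρt)_known − 3210 × (depth of known layers): K_A = 99440 − 3210×36.16 = −16633.6; K_B = 105960.4 − 3210×(3.156 + 36.92) = −22683.56.
Balance: K_A − x×(3210 − 905) = K_B, so x = (K_A − K_B)/(3210 − 905) = 6049.96/2305 = 2.62 km.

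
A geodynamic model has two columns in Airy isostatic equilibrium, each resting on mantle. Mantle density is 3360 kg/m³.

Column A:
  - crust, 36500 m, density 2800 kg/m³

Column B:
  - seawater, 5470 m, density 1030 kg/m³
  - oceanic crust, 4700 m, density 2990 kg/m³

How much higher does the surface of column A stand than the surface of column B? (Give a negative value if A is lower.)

1770 m

For any compensation level in the mantle, the mantle terms cancel and isostasy reduces to e = (Σt_A − Σt_B) − (Σ(ρt)_A − Σ(ρt)_B) / ρ_m.
Σt_A = 36500 m; Σt_B = 10170 m; Σ(ρt)_A = 102200000; Σ(ρt)_B = 19687100 (in m·kg/m³).
e = (36500 − 10170) − (102200000 − 19687100) / 3360 = 1770 m.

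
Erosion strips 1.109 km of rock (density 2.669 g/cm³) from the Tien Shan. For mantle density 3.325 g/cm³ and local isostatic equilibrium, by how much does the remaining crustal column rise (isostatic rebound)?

0.89 km

Unloading: uplift u = e ρ_c/ρ_m = 1.109 km × 2.669/3.325 = 0.89 km.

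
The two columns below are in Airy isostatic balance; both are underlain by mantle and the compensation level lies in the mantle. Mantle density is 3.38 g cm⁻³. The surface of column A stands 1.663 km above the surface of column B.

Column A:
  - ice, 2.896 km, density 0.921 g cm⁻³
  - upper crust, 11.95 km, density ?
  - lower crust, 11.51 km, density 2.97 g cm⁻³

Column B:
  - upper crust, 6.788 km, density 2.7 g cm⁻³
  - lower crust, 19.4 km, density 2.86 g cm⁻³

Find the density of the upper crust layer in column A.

Take the compensation level at the base of the deeper column (depth z_c below the surface of column A) and equate Σ ρ_i t_i down to z_c; mantle fills any gap and the z_c terms cancel.
Column A: 2.896×0.921 + 11.95×ρ + 11.51×2.97 + (z_c − 26.356)×3.38
Column B: 1.663×0 + 6.788×2.7 + 19.4×2.86 + (z_c − 1.663 − 26.188)×3.38
The z_c×3.38 term appears on both sides and cancels. Collect the known terms of each column as K = Σ(ρt)_known − 3.38 × (depth of known layers): K_A = 36.851916 − 3.38×26.356 = −52.231364; K_B = 73.8116 − 3.38×(1.663 + 26.188) = −20.32478.
Balance: K_A + 11.95×ρ = K_B, so ρ = (K_B − K_A)/11.95 = 31.9066/11.95 = 2.67 g cm⁻³.

2.67 g cm⁻³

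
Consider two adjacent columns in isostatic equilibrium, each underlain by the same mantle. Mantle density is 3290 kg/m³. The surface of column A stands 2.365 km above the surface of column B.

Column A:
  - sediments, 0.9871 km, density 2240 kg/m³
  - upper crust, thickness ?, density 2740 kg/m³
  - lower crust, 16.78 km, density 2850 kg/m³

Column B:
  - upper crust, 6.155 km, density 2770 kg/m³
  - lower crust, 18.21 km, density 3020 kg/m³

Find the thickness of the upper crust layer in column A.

Take the compensation level at the base of the deeper column (depth z_c below the surface of column A) and equate Σ ρ_i t_i down to z_c; mantle fills any gap and the z_c terms cancel.
Column A: 0.9871×2240 + x×2740 + 16.78×2850 + (z_c − 17.7671 − x)×3290
Column B: 2.365×0 + 6.155×2770 + 18.21×3020 + (z_c − 2.365 − 24.365)×3290
The z_c×3290 term appears on both sides and cancels. Collect the known terms of each column as K = Σ(ρt)_known − 3290 × (depth of known layers): K_A = 50034.104 − 3290×17.7671 = −8419.655; K_B = 72043.55 − 3290×(2.365 + 24.365) = −15898.15.
Balance: K_A − x×(3290 − 2740) = K_B, so x = (K_A − K_B)/(3290 − 2740) = 7478.5/550 = 13.6 km.

13.6 km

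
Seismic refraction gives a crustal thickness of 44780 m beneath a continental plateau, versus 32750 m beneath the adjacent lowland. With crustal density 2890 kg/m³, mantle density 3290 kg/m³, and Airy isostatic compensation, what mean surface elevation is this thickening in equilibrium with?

Excess crust Δ = 44780 m − 32750 m = 12030 m, split between elevation h and root r with h + r = Δ.
Airy balance ρ_c h = (ρ_m − ρ_c) r gives r = h ρ_c/(ρ_m − ρ_c), so h (1 + ρ_c/(ρ_m − ρ_c)) = Δ, i.e. h = Δ (ρ_m − ρ_c)/ρ_m.
h = 12030 m × 400/3290 = 1460 m.

1460 m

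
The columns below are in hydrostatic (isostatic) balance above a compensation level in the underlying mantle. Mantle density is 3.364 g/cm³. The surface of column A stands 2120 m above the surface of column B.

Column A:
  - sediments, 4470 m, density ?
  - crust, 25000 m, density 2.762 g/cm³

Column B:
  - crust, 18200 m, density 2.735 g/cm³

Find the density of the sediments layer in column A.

Take the compensation level at the base of the deeper column (depth z_c below the surface of column A) and equate Σ ρ_i t_i down to z_c; mantle fills any gap and the z_c terms cancel.
Column A: 4470×ρ + 25000×2.762 + (z_c − 29470)×3.364
Column B: 2120×0 + 18200×2.735 + (z_c − 2120 − 18200)×3.364
The z_c×3.364 term appears on both sides and cancels. Collect the known terms of each column as K = Σ(ρt)_known − 3.364 × (depth of known layers): K_A = 69050 − 3.364×29470 = −30087.08; K_B = 49777 − 3.364×(2120 + 18200) = −18579.48.
Balance: K_A + 4470×ρ = K_B, so ρ = (K_B − K_A)/4470 = 11507.6/4470 = 2.57 g/cm³.

2.57 g/cm³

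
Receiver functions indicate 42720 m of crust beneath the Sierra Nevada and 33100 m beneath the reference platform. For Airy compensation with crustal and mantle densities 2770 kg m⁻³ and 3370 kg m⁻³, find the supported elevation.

1710 m

Excess crust Δ = 42720 m − 33100 m = 9620 m, split between elevation h and root r with h + r = Δ.
Airy balance ρ_c h = (ρ_m − ρ_c) r gives r = h ρ_c/(ρ_m − ρ_c), so h (1 + ρ_c/(ρ_m − ρ_c)) = Δ, i.e. h = Δ (ρ_m − ρ_c)/ρ_m.
h = 9620 m × 600/3370 = 1710 m.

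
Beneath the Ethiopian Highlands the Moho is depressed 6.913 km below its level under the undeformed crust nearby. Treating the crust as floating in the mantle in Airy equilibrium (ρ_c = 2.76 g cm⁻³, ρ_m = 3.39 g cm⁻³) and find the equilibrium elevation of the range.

1.58 km

For local isostatic compensation: ρ_c h = (ρ_m − ρ_c) r.
h = r (ρ_m − ρ_c) / ρ_c = 6.913 km × (3.39 − 2.76) / 2.76 = 1.58 km.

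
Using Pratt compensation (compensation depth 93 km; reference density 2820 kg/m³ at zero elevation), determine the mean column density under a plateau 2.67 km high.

2740 kg/m³

Pratt balance: ρ_ref D = ρ (D + h).
ρ = ρ_ref D/(D + h) = 2820 × 93 km/(93 km + 2.67 km) = 2740 kg/m³.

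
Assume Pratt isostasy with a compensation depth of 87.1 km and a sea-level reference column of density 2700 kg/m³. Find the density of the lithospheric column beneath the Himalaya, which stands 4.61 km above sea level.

Pratt balance: ρ_ref D = ρ (D + h).
ρ = ρ_ref D/(D + h) = 2700 × 87.1 km/(87.1 km + 4.61 km) = 2560 kg/m³.

2560 kg/m³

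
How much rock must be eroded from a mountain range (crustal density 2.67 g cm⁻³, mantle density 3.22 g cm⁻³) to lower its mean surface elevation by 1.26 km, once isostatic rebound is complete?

Net drop Δ = e − u = e − e ρ_c/ρ_m = e (ρ_m − ρ_c)/ρ_m.
e = Δ ρ_m/(ρ_m − ρ_c) = 1.26 km × 3.22/0.55 = 7.38 km.

7.38 km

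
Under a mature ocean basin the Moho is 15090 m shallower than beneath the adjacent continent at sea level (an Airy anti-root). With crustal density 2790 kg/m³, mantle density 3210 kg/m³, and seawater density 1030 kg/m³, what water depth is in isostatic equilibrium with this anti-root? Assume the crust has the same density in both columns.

3600 m

Replacing a thickness d of crust by seawater at the top must be balanced by replacing crust with mantle at the base: d (ρ_c − ρ_w) = a (ρ_m − ρ_c).
d = a (ρ_m − ρ_c)/(ρ_c − ρ_w) = 15090 m × 420/1760 = 3600 m.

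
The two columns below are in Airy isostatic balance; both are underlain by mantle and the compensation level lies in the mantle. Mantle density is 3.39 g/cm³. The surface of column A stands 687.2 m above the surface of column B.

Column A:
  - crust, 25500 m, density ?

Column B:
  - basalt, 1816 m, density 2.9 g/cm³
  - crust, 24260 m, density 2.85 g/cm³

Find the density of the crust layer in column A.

2.75 g/cm³

Take the compensation level at the base of the deeper column (depth z_c below the surface of column A) and equate Σ ρ_i t_i down to z_c; mantle fills any gap and the z_c terms cancel.
Column A: 25500×ρ + (z_c − 25500)×3.39
Column B: 687.2×0 + 1816×2.9 + 24260×2.85 + (z_c − 687.2 − 26076)×3.39
The z_c×3.39 term appears on both sides and cancels. Collect the known terms of each column as K = Σ(ρt)_known − 3.39 × (depth of known layers): K_A = 0 − 3.39×25500 = −86445; K_B = 74407.4 − 3.39×(687.2 + 26076) = −16319.848.
Balance: K_A + 25500×ρ = K_B, so ρ = (K_B − K_A)/25500 = 70125.2/25500 = 2.75 g/cm³.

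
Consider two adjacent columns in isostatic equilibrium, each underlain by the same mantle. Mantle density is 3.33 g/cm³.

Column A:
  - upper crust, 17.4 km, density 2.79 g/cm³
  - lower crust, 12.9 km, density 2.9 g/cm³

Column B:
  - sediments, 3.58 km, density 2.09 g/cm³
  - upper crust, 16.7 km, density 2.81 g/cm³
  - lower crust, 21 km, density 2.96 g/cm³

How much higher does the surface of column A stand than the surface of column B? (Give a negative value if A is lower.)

−1.79 km

For any compensation level in the mantle, the mantle terms cancel and isostasy reduces to e = (Σt_A − Σt_B) − (Σ(ρt)_A − Σ(ρt)_B) / ρ_m.
Σt_A = 30.3 km; Σt_B = 41.28 km; Σ(ρt)_A = 85.956; Σ(ρt)_B = 116.5692 (in km·g/cm³).
e = (30.3 − 41.28) − (85.956 − 116.5692) / 3.33 = −1.79 km.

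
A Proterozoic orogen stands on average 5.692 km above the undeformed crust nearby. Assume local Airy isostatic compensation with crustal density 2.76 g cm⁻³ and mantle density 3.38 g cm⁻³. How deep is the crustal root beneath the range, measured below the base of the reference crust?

By Archimedes' principle applied to the lithosphere: the weight of the topography is balanced by the buoyancy of the root, ρ_c h = (ρ_m − ρ_c) r.
r = h · ρ_c / (ρ_m − ρ_c) = 5.692 km × 2.76 / (3.38 − 2.76) = 25.3 km.

25.3 km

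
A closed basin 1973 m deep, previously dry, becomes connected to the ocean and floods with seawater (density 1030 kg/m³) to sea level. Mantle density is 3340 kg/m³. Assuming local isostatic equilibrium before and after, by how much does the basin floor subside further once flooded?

880 m

After flooding the water column is d + s deep. Its weight must equal the weight of mantle displaced by the extra subsidence s: (d + s) ρ_w = s ρ_m.
s = d ρ_w / (ρ_m − ρ_w) = 1973 m × 1030/(3340 − 1030) = 880 m.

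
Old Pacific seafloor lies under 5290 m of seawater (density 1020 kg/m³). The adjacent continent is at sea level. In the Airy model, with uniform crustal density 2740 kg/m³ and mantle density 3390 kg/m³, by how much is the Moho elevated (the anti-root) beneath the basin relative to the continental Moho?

Equating mass per unit area of the two columns: replacing crust with seawater at the top is compensated by replacing crust with mantle at the base: d (ρ_c − ρ_w) = a (ρ_m − ρ_c).
a = d (ρ_c − ρ_w)/(ρ_m − ρ_c) = 5290 m × 1720/650 = 14000 m.

14000 m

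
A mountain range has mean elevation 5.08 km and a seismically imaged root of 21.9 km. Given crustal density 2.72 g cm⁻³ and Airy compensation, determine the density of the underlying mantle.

3.35 g cm⁻³

Airy balance: ρ_c h = (ρ_m − ρ_c) r → ρ_m = ρ_c (1 + h/r).
ρ_m = 2.72 × (1 + 5.08 km/21.9 km) = 3.35 g cm⁻³.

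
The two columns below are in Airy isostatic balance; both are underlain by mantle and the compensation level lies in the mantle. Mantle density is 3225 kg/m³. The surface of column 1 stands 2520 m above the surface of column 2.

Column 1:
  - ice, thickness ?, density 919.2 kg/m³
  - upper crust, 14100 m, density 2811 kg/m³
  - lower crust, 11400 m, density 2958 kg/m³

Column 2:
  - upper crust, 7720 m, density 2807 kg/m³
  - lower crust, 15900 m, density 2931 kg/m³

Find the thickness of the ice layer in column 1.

Take the compensation level at the base of the deeper column (depth z_c below the surface of column 1) and equate Σ ρ_i t_i down to z_c; mantle fills any gap and the z_c terms cancel.
Column 1: x×919.2 + 14100×2811 + 11400×2958 + (z_c − 25500 − x)×3225
Column 2: 2520×0 + 7720×2807 + 15900×2931 + (z_c − 2520 − 23620)×3225
The z_c×3225 term appears on both sides and cancels. Collect the known terms of each column as K = Σ(ρt)_known − 3225 × (depth of known layers): K_1 = 73356300 − 3225×25500 = −8881200; K_2 = 68272940 − 3225×(2520 + 23620) = −16028560.
Balance: K_1 − x×(3225 − 919.2) = K_2, so x = (K_1 − K_2)/(3225 − 919.2) = 7147360/2305.8 = 3100 m.

3100 m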